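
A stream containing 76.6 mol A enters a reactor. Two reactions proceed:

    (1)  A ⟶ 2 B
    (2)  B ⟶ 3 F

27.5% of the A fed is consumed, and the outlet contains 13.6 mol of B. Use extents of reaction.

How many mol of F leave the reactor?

85.6 mol

Conversion of A: A consumed = 1ξ₁ = 0.275 × 76.6 → ξ₁ = 21.07 mol.
B balance: n_B = 0 + 2ξ₁ − 1ξ₂ = 13.6 → ξ₂ = (2·21.07 − 13.6)/1 = 28.53 mol.
Outlet amounts (n = n₀ + Σ ν·ξ):
  A: 76.6 − 1(21.07) = 55.53
  B: 0 + 2(21.07) − 1(28.53) = 13.6
  F: 0 + 3(28.53) = 85.59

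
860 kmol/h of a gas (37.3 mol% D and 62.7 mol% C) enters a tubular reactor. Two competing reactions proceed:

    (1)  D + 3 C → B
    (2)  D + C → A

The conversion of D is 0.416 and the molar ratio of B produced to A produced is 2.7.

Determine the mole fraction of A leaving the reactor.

Conversion of D: D consumed = 0.416 × 320.8 = 133.4 kmol/h = 1ξ₁ + 1ξ₂.
Selectivity: 1ξ₁ / (1ξ₂) = 2.7 → ξ₁ = 2.7 ξ₂.
Substitute: (1·2.7 + 1) ξ₂ = 133.4 → ξ₂ = 36.07 kmol/h, ξ₁ = 97.38 kmol/h.
Outlet amounts (n = n₀ + Σ ν·ξ):
  D: 320.8 − 1(97.38) − 1(36.07) = 187.3
  C: 539.2 − 3(97.38) − 1(36.07) = 211
  B: 0 + 1(97.38) = 97.38
  A: 0 + 1(36.07) = 36.07
Total out = 531.8 kmol/h; y_A = 36.07 / 531.8 = 0.06782.

0.0678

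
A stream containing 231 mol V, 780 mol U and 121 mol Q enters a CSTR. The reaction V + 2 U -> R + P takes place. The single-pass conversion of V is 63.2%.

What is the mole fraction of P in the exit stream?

0.148

V reacted = 0.632 × 231 = 146 mol; ν_V = −1, so ξ = 146/1 = 146 mol.
Outlet amounts (n = n₀ + ν ξ):
  V: 231 − 1(146) = 85.01
  U: 780 − 2(146) = 488
  R: 0 + 1(146) = 146
  P: 0 + 1(146) = 146
  Q: 121 (inert)
Total out = 986 mol; y_P = 146 / 986 = 0.1481.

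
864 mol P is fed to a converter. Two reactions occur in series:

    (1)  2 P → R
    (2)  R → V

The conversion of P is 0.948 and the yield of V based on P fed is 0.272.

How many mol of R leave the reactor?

175 mol

Conversion of P: P consumed = 2ξ₁ = 0.948 × 864 → ξ₁ = 409.5 mol.
Yield of V: 1ξ₂ / 864 = 0.272 → ξ₂ = 235 mol.
Outlet amounts (n = n₀ + Σ ν·ξ):
  P: 864 − 2(409.5) = 44.93
  R: 0 + 1(409.5) − 1(235) = 174.5
  V: 0 + 1(235) = 235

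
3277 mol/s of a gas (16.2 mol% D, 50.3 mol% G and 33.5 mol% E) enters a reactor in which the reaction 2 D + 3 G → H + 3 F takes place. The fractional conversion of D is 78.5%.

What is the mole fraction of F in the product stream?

0.204

D reacted = 0.785 × 530.9 = 416.7 mol/s; ν_D = −2, so ξ = 416.7/2 = 208.4 mol/s.
Outlet amounts (n = n₀ + ν ξ):
  D: 530.9 − 2(208.4) = 114.1
  G: 1648 − 3(208.4) = 1023
  H: 0 + 1(208.4) = 208.4
  F: 0 + 3(208.4) = 625.1
  E: 1098 (inert)
Total out = 3069 mol/s; y_F = 625.1 / 3069 = 0.2037.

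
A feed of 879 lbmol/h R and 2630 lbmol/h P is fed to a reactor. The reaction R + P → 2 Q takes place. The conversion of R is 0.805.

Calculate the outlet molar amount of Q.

1420 lbmol/h

R reacted = 0.805 × 879 = 707.6 lbmol/h; ν_R = −1, so ξ = 707.6/1 = 707.6 lbmol/h.
Outlet amounts (n = n₀ + ν ξ):
  R: 879 − 1(707.6) = 171.4
  P: 2630 − 1(707.6) = 1922
  Q: 0 + 2(707.6) = 1415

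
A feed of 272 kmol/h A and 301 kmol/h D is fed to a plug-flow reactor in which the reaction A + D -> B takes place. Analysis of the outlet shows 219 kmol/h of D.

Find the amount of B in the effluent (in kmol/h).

For D: n = n₀ − 1ξ → 219 = 301 − 1ξ, giving ξ = 82 kmol/h.
Outlet amounts (n = n₀ + ν ξ):
  A: 272 − 1(82) = 190
  D: 301 − 1(82) = 219
  B: 0 + 1(82) = 82

82 kmol/h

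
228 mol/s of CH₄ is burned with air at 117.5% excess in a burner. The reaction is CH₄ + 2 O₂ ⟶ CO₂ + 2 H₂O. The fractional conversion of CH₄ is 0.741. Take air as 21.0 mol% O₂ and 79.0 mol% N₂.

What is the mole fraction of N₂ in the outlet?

Stoichiometric O₂ = 2 × 228 = 456 mol/s; O₂ fed = 456 × 2.175 = 991.8 mol/s.
N₂ fed = 991.8 × 79/21 = 3731 mol/s.
Fuel reacted = 0.741 × 228 → ξ = 168.9 mol/s.
Outlet (n = n₀ + ν ξ):
  CH₄: 228 − 1(168.9) = 59.05
  O₂: 991.8 − 2(168.9) = 653.9
  N₂: 3731 (inert)
  CO₂: 0 + 1(168.9) = 168.9
  H₂O: 0 + 2(168.9) = 337.9
Total out = 4951 mol/s; y_N₂ = 3731 / 4951 = 0.7536.

0.754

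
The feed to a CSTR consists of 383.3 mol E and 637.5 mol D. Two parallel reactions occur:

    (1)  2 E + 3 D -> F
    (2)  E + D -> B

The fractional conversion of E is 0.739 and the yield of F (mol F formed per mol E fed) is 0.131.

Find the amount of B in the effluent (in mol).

Yield of F: 1ξ₁ / 383.3 = 0.131 → ξ₁ = 50.21 mol.
Conversion of E: 2ξ₁ + 1ξ₂ = 0.739 × 383.3 = 283.3 → ξ₂ = 182.8 mol.
Outlet amounts (n = n₀ + Σ ν·ξ):
  E: 383.3 − 2(50.21) − 1(182.8) = 100
  D: 637.5 − 3(50.21) − 1(182.8) = 304
  F: 0 + 1(50.21) = 50.21
  B: 0 + 1(182.8) = 182.8

183 mol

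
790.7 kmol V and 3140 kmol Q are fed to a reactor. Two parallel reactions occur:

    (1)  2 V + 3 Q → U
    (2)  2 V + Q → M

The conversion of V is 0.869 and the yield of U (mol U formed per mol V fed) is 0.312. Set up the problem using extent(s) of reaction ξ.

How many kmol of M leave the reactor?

Yield of U: 1ξ₁ / 790.7 = 0.312 → ξ₁ = 246.7 kmol.
Conversion of V: 2ξ₁ + 2ξ₂ = 0.869 × 790.7 = 687.1 → ξ₂ = 96.86 kmol.
Outlet amounts (n = n₀ + Σ ν·ξ):
  V: 790.7 − 2(246.7) − 2(96.86) = 103.6
  Q: 3140 − 3(246.7) − 1(96.86) = 2303
  U: 0 + 1(246.7) = 246.7
  M: 0 + 1(96.86) = 96.86

96.9 kmol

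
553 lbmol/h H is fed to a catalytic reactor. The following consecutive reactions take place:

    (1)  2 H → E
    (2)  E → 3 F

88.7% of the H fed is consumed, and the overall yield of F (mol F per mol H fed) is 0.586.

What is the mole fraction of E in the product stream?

Conversion of H: H consumed = 2ξ₁ = 0.887 × 553 → ξ₁ = 245.3 lbmol/h.
Yield of F: 3ξ₂ / 553 = 0.586 → ξ₂ = 108 lbmol/h.
Outlet amounts (n = n₀ + Σ ν·ξ):
  H: 553 − 2(245.3) = 62.49
  E: 0 + 1(245.3) − 1(108) = 137.2
  F: 0 + 3(108) = 324.1
Total out = 523.8 lbmol/h; y_E = 137.2 / 523.8 = 0.262.

0.262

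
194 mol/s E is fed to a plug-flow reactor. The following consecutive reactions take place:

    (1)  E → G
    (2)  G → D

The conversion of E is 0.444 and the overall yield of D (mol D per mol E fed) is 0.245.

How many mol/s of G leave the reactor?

Conversion of E: E consumed = 1ξ₁ = 0.444 × 194 → ξ₁ = 86.14 mol/s.
Yield of D: 1ξ₂ / 194 = 0.245 → ξ₂ = 47.53 mol/s.
Outlet amounts (n = n₀ + Σ ν·ξ):
  E: 194 − 1(86.14) = 107.9
  G: 0 + 1(86.14) − 1(47.53) = 38.61
  D: 0 + 1(47.53) = 47.53

38.6 mol/s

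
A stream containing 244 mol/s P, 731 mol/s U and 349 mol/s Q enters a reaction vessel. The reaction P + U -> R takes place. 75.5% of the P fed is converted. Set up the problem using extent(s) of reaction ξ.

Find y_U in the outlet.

0.48

P reacted = 0.755 × 244 = 184.2 mol/s; ν_P = −1, so ξ = 184.2/1 = 184.2 mol/s.
Outlet amounts (n = n₀ + ν ξ):
  P: 244 − 1(184.2) = 59.78
  U: 731 − 1(184.2) = 546.8
  R: 0 + 1(184.2) = 184.2
  Q: 349 (inert)
Total out = 1140 mol/s; y_U = 546.8 / 1140 = 0.4797.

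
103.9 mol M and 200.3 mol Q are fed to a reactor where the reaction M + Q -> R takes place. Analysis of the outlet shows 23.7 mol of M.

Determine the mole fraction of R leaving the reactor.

0.358

For M: n = n₀ − 1ξ → 23.7 = 103.9 − 1ξ, giving ξ = 80.2 mol.
Outlet amounts (n = n₀ + ν ξ):
  M: 103.9 − 1(80.2) = 23.7
  Q: 200.3 − 1(80.2) = 120.1
  R: 0 + 1(80.2) = 80.2
Total out = 224 mol; y_R = 80.2 / 224 = 0.358.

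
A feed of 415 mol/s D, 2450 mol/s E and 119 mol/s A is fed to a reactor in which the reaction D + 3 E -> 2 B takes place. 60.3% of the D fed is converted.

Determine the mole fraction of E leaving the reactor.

0.684

D reacted = 0.603 × 415 = 250.2 mol/s; ν_D = −1, so ξ = 250.2/1 = 250.2 mol/s.
Outlet amounts (n = n₀ + ν ξ):
  D: 415 − 1(250.2) = 164.8
  E: 2450 − 3(250.2) = 1699
  B: 0 + 2(250.2) = 500.5
  A: 119 (inert)
Total out = 2484 mol/s; y_E = 1699 / 2484 = 0.6842.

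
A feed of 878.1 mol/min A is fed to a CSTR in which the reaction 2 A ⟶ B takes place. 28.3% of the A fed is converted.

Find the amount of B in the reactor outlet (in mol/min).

A reacted = 0.283 × 878.1 = 248.5 mol/min; ν_A = −2, so ξ = 248.5/2 = 124.3 mol/min.
Outlet amounts (n = n₀ + ν ξ):
  A: 878.1 − 2(124.3) = 629.6
  B: 0 + 1(124.3) = 124.3

124 mol/min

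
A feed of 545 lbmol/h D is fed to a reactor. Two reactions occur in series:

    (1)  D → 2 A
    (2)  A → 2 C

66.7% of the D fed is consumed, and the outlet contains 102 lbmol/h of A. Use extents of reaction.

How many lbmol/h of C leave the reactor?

Conversion of D: D consumed = 1ξ₁ = 0.667 × 545 → ξ₁ = 363.5 lbmol/h.
A balance: n_A = 0 + 2ξ₁ − 1ξ₂ = 102 → ξ₂ = (2·363.5 − 102)/1 = 625 lbmol/h.
Outlet amounts (n = n₀ + Σ ν·ξ):
  D: 545 − 1(363.5) = 181.5
  A: 0 + 2(363.5) − 1(625) = 102
  C: 0 + 2(625) = 1250

1250 lbmol/h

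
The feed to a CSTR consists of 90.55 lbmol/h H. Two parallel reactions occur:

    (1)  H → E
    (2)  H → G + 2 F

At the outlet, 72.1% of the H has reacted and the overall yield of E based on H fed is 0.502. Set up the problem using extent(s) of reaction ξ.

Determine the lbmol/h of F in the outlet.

39.7 lbmol/h

Yield of E: 1ξ₁ / 90.55 = 0.502 → ξ₁ = 45.46 lbmol/h.
Conversion of H: 1ξ₁ + 1ξ₂ = 0.721 × 90.55 = 65.29 → ξ₂ = 19.83 lbmol/h.
Outlet amounts (n = n₀ + Σ ν·ξ):
  H: 90.55 − 1(45.46) − 1(19.83) = 25.26
  E: 0 + 1(45.46) = 45.46
  G: 0 + 1(19.83) = 19.83
  F: 0 + 2(19.83) = 39.66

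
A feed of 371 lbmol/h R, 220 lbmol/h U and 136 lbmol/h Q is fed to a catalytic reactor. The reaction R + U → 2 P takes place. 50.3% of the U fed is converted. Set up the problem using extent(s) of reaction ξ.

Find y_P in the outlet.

U reacted = 0.503 × 220 = 110.7 lbmol/h; ν_U = −1, so ξ = 110.7/1 = 110.7 lbmol/h.
Outlet amounts (n = n₀ + ν ξ):
  R: 371 − 1(110.7) = 260.3
  U: 220 − 1(110.7) = 109.3
  P: 0 + 2(110.7) = 221.3
  Q: 136 (inert)
Total out = 727 lbmol/h; y_P = 221.3 / 727 = 0.3044.

0.304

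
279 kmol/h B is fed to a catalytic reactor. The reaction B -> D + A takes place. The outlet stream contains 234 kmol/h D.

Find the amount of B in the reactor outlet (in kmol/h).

For D: n = n₀ + 1ξ → 234 = 0 + 1ξ, giving ξ = 234 kmol/h.
Outlet amounts (n = n₀ + ν ξ):
  B: 279 − 1(234) = 45
  D: 0 + 1(234) = 234
  A: 0 + 1(234) = 234

45 kmol/h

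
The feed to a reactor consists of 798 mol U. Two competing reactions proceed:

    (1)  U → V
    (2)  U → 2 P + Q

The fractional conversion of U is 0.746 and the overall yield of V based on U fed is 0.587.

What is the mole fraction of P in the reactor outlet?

0.241

Yield of V: 1ξ₁ / 798 = 0.587 → ξ₁ = 468.4 mol.
Conversion of U: 1ξ₁ + 1ξ₂ = 0.746 × 798 = 595.3 → ξ₂ = 126.9 mol.
Outlet amounts (n = n₀ + Σ ν·ξ):
  U: 798 − 1(468.4) − 1(126.9) = 202.7
  V: 0 + 1(468.4) = 468.4
  P: 0 + 2(126.9) = 253.8
  Q: 0 + 1(126.9) = 126.9
Total out = 1052 mol; y_P = 253.8 / 1052 = 0.2413.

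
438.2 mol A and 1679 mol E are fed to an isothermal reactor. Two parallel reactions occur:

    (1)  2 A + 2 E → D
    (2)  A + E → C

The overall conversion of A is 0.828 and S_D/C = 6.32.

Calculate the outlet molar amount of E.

1320 mol

Conversion of A: A consumed = 0.828 × 438.2 = 362.8 mol = 2ξ₁ + 1ξ₂.
Selectivity: 1ξ₁ / (1ξ₂) = 6.32 → ξ₁ = 6.32 ξ₂.
Substitute: (2·6.32 + 1) ξ₂ = 362.8 → ξ₂ = 26.6 mol, ξ₁ = 168.1 mol.
Outlet amounts (n = n₀ + Σ ν·ξ):
  A: 438.2 − 2(168.1) − 1(26.6) = 75.37
  E: 1679 − 2(168.1) − 1(26.6) = 1316
  D: 0 + 1(168.1) = 168.1
  C: 0 + 1(26.6) = 26.6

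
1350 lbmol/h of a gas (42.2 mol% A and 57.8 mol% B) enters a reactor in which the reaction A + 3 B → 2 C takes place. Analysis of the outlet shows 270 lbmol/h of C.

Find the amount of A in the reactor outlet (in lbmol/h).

For C: n = n₀ + 2ξ → 270 = 0 + 2ξ, giving ξ = 135 lbmol/h.
Outlet amounts (n = n₀ + ν ξ):
  A: 569.7 − 1(135) = 434.7
  B: 780.3 − 3(135) = 375.3
  C: 0 + 2(135) = 270

435 lbmol/h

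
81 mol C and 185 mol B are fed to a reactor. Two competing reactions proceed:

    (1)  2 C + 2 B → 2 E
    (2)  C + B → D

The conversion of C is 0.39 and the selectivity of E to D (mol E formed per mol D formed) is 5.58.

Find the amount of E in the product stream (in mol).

26.8 mol

Conversion of C: C consumed = 0.39 × 81 = 31.59 mol = 2ξ₁ + 1ξ₂.
Selectivity: 2ξ₁ / (1ξ₂) = 5.58 → ξ₁ = 2.79 ξ₂.
Substitute: (2·2.79 + 1) ξ₂ = 31.59 → ξ₂ = 4.801 mol, ξ₁ = 13.39 mol.
Outlet amounts (n = n₀ + Σ ν·ξ):
  C: 81 − 2(13.39) − 1(4.801) = 49.41
  B: 185 − 2(13.39) − 1(4.801) = 153.4
  E: 0 + 2(13.39) = 26.79
  D: 0 + 1(4.801) = 4.801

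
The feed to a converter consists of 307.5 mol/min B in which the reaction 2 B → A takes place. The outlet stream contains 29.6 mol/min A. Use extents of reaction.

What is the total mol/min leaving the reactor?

For A: n = n₀ + 1ξ → 29.6 = 0 + 1ξ, giving ξ = 29.6 mol/min.
Outlet amounts (n = n₀ + ν ξ):
  B: 307.5 − 2(29.6) = 248.3
  A: 0 + 1(29.6) = 29.6
Total out = 248.3 + 29.6 = 277.9 mol/min.

278 mol/min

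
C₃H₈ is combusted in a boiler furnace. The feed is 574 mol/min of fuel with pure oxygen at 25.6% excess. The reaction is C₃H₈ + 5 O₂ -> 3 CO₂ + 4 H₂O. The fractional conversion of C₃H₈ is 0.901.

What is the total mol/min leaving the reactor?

4700 mol/min

Stoichiometric O₂ = 5 × 574 = 2870 mol/min; O₂ fed = 2870 × 1.256 = 3605 mol/min.
Fuel reacted = 0.901 × 574 → ξ = 517.2 mol/min.
Outlet (n = n₀ + ν ξ):
  C₃H₈: 574 − 1(517.2) = 56.83
  O₂: 3605 − 5(517.2) = 1019
  CO₂: 0 + 3(517.2) = 1552
  H₂O: 0 + 4(517.2) = 2069
Total out = 56.83 + 1019 + 1552 + 2069 = 4696 mol/min.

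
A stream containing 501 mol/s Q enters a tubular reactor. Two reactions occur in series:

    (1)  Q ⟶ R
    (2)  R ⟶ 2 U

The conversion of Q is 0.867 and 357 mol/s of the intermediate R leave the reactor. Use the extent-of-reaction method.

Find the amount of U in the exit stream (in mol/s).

Conversion of Q: Q consumed = 1ξ₁ = 0.867 × 501 → ξ₁ = 434.4 mol/s.
R balance: n_R = 0 + 1ξ₁ − 1ξ₂ = 357 → ξ₂ = (1·434.4 − 357)/1 = 77.37 mol/s.
Outlet amounts (n = n₀ + Σ ν·ξ):
  Q: 501 − 1(434.4) = 66.63
  R: 0 + 1(434.4) − 1(77.37) = 357
  U: 0 + 2(77.37) = 154.7

155 mol/s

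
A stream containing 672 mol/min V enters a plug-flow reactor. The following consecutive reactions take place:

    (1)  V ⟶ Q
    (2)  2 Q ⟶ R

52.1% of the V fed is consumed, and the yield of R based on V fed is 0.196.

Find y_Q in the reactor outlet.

0.16

Conversion of V: V consumed = 1ξ₁ = 0.521 × 672 → ξ₁ = 350.1 mol/min.
Yield of R: 1ξ₂ / 672 = 0.196 → ξ₂ = 131.7 mol/min.
Outlet amounts (n = n₀ + Σ ν·ξ):
  V: 672 − 1(350.1) = 321.9
  Q: 0 + 1(350.1) − 2(131.7) = 86.69
  R: 0 + 1(131.7) = 131.7
Total out = 540.3 mol/min; y_Q = 86.69 / 540.3 = 0.1604.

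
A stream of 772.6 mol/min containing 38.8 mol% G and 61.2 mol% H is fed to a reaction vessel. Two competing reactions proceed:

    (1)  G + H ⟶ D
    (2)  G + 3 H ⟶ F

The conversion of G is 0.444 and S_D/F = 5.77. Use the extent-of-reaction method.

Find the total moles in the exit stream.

600 mol/min

Conversion of G: G consumed = 0.444 × 299.8 = 133.1 mol/min = 1ξ₁ + 1ξ₂.
Selectivity: 1ξ₁ / (1ξ₂) = 5.77 → ξ₁ = 5.77 ξ₂.
Substitute: (1·5.77 + 1) ξ₂ = 133.1 → ξ₂ = 19.66 mol/min, ξ₁ = 113.4 mol/min.
Outlet amounts (n = n₀ + Σ ν·ξ):
  G: 299.8 − 1(113.4) − 1(19.66) = 166.7
  H: 472.8 − 1(113.4) − 3(19.66) = 300.4
  D: 0 + 1(113.4) = 113.4
  F: 0 + 1(19.66) = 19.66
Total out = 166.7 + 300.4 + 113.4 + 19.66 = 600.2 mol/min.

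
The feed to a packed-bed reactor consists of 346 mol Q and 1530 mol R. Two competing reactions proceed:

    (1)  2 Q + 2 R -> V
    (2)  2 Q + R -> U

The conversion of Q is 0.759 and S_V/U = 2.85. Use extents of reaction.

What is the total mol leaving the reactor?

Conversion of Q: Q consumed = 0.759 × 346 = 262.6 mol = 2ξ₁ + 2ξ₂.
Selectivity: 1ξ₁ / (1ξ₂) = 2.85 → ξ₁ = 2.85 ξ₂.
Substitute: (2·2.85 + 2) ξ₂ = 262.6 → ξ₂ = 34.11 mol, ξ₁ = 97.2 mol.
Outlet amounts (n = n₀ + Σ ν·ξ):
  Q: 346 − 2(97.2) − 2(34.11) = 83.39
  R: 1530 − 2(97.2) − 1(34.11) = 1301
  V: 0 + 1(97.2) = 97.2
  U: 0 + 1(34.11) = 34.11
Total out = 83.39 + 1301 + 97.2 + 34.11 = 1516 mol.

1520 mol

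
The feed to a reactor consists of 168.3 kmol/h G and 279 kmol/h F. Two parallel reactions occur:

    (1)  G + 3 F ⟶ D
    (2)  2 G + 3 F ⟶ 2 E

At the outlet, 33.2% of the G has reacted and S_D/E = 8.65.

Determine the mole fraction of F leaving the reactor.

0.416

Conversion of G: G consumed = 0.332 × 168.3 = 55.88 kmol/h = 1ξ₁ + 2ξ₂.
Selectivity: 1ξ₁ / (2ξ₂) = 8.65 → ξ₁ = 17.3 ξ₂.
Substitute: (1·17.3 + 2) ξ₂ = 55.88 → ξ₂ = 2.895 kmol/h, ξ₁ = 50.09 kmol/h.
Outlet amounts (n = n₀ + Σ ν·ξ):
  G: 168.3 − 1(50.09) − 2(2.895) = 112.4
  F: 279 − 3(50.09) − 3(2.895) = 120.1
  D: 0 + 1(50.09) = 50.09
  E: 0 + 2(2.895) = 5.79
Total out = 288.4 kmol/h; y_F = 120.1 / 288.4 = 0.4164.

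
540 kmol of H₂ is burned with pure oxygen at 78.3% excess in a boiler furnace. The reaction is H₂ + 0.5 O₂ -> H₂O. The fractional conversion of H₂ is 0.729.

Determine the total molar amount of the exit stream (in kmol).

Stoichiometric O₂ = 0.5 × 540 = 270 kmol; O₂ fed = 270 × 1.783 = 481.4 kmol.
Fuel reacted = 0.729 × 540 → ξ = 393.7 kmol.
Outlet (n = n₀ + ν ξ):
  H₂: 540 − 1(393.7) = 146.3
  O₂: 481.4 − 0.5(393.7) = 284.6
  H₂O: 0 + 1(393.7) = 393.7
Total out = 146.3 + 284.6 + 393.7 = 824.6 kmol.

825 kmol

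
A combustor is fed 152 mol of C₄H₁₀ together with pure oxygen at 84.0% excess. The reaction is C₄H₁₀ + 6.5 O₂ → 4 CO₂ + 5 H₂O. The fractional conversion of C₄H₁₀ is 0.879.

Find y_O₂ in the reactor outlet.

0.437

Stoichiometric O₂ = 6.5 × 152 = 988 mol; O₂ fed = 988 × 1.840 = 1818 mol.
Fuel reacted = 0.879 × 152 → ξ = 133.6 mol.
Outlet (n = n₀ + ν ξ):
  C₄H₁₀: 152 − 1(133.6) = 18.39
  O₂: 1818 − 6.5(133.6) = 949.5
  CO₂: 0 + 4(133.6) = 534.4
  H₂O: 0 + 5(133.6) = 668
Total out = 2170 mol; y_O₂ = 949.5 / 2170 = 0.4375.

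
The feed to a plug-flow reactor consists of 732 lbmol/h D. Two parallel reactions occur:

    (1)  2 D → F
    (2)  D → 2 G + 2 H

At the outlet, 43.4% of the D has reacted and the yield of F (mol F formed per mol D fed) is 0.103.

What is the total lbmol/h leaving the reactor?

1160 lbmol/h

Yield of F: 1ξ₁ / 732 = 0.103 → ξ₁ = 75.4 lbmol/h.
Conversion of D: 2ξ₁ + 1ξ₂ = 0.434 × 732 = 317.7 → ξ₂ = 166.9 lbmol/h.
Outlet amounts (n = n₀ + Σ ν·ξ):
  D: 732 − 2(75.4) − 1(166.9) = 414.3
  F: 0 + 1(75.4) = 75.4
  G: 0 + 2(166.9) = 333.8
  H: 0 + 2(166.9) = 333.8
Total out = 414.3 + 75.4 + 333.8 + 333.8 = 1157 lbmol/h.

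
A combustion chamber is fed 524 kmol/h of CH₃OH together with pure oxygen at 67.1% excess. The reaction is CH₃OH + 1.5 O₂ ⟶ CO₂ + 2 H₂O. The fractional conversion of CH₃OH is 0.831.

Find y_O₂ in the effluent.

Stoichiometric O₂ = 1.5 × 524 = 786 kmol/h; O₂ fed = 786 × 1.671 = 1313 kmol/h.
Fuel reacted = 0.831 × 524 → ξ = 435.4 kmol/h.
Outlet (n = n₀ + ν ξ):
  CH₃OH: 524 − 1(435.4) = 88.56
  O₂: 1313 − 1.5(435.4) = 660.2
  CO₂: 0 + 1(435.4) = 435.4
  H₂O: 0 + 2(435.4) = 870.9
Total out = 2055 kmol/h; y_O₂ = 660.2 / 2055 = 0.3213.

0.321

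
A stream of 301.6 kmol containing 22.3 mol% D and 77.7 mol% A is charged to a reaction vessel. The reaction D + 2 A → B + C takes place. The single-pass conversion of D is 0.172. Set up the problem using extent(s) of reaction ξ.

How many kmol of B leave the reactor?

D reacted = 0.172 × 67.26 = 11.57 kmol; ν_D = −1, so ξ = 11.57/1 = 11.57 kmol.
Outlet amounts (n = n₀ + ν ξ):
  D: 67.26 − 1(11.57) = 55.69
  A: 234.3 − 2(11.57) = 211.2
  B: 0 + 1(11.57) = 11.57
  C: 0 + 1(11.57) = 11.57

11.6 kmol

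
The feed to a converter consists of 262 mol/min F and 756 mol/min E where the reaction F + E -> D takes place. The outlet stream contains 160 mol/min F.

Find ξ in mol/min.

For F: n = n₀ − 1ξ → 160 = 262 − 1ξ, giving ξ = 102 mol/min.
Outlet amounts (n = n₀ + ν ξ):
  F: 262 − 1(102) = 160
  E: 756 − 1(102) = 654
  D: 0 + 1(102) = 102

ξ = 102 mol/min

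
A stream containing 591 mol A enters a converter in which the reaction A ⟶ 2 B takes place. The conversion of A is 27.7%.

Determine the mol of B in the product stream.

327 mol

A reacted = 0.277 × 591 = 163.7 mol; ν_A = −1, so ξ = 163.7/1 = 163.7 mol.
Outlet amounts (n = n₀ + ν ξ):
  A: 591 − 1(163.7) = 427.3
  B: 0 + 2(163.7) = 327.4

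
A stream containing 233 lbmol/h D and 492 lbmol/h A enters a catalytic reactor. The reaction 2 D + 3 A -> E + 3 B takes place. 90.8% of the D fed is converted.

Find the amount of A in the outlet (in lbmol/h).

175 lbmol/h

D reacted = 0.908 × 233 = 211.6 lbmol/h; ν_D = −2, so ξ = 211.6/2 = 105.8 lbmol/h.
Outlet amounts (n = n₀ + ν ξ):
  D: 233 − 2(105.8) = 21.44
  A: 492 − 3(105.8) = 174.7
  E: 0 + 1(105.8) = 105.8
  B: 0 + 3(105.8) = 317.3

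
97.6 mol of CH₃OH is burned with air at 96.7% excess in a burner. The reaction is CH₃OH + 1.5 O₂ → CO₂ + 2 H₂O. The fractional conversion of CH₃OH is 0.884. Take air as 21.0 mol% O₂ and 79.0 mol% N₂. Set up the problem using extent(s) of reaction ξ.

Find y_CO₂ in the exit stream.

0.0571

Stoichiometric O₂ = 1.5 × 97.6 = 146.4 mol; O₂ fed = 146.4 × 1.967 = 288 mol.
N₂ fed = 288 × 79/21 = 1083 mol.
Fuel reacted = 0.884 × 97.6 → ξ = 86.28 mol.
Outlet (n = n₀ + ν ξ):
  CH₃OH: 97.6 − 1(86.28) = 11.32
  O₂: 288 − 1.5(86.28) = 158.6
  N₂: 1083 (inert)
  CO₂: 0 + 1(86.28) = 86.28
  H₂O: 0 + 2(86.28) = 172.6
Total out = 1512 mol; y_CO₂ = 86.28 / 1512 = 0.05706.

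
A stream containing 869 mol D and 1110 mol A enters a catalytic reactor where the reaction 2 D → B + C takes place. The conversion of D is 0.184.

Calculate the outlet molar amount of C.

D reacted = 0.184 × 869 = 159.9 mol; ν_D = −2, so ξ = 159.9/2 = 79.95 mol.
Outlet amounts (n = n₀ + ν ξ):
  D: 869 − 2(79.95) = 709.1
  B: 0 + 1(79.95) = 79.95
  C: 0 + 1(79.95) = 79.95
  A: 1110 (inert)

79.9 mol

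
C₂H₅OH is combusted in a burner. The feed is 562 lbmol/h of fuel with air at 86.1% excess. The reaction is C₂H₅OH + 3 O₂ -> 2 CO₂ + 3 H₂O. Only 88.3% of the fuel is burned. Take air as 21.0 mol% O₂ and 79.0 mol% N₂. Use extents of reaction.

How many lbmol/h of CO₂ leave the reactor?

992 lbmol/h

Stoichiometric O₂ = 3 × 562 = 1686 lbmol/h; O₂ fed = 1686 × 1.861 = 3138 lbmol/h.
N₂ fed = 3138 × 79/21 = 11800 lbmol/h.
Fuel reacted = 0.883 × 562 → ξ = 496.2 lbmol/h.
Outlet (n = n₀ + ν ξ):
  C₂H₅OH: 562 − 1(496.2) = 65.75
  O₂: 3138 − 3(496.2) = 1649
  N₂: 11800 (inert)
  CO₂: 0 + 2(496.2) = 992.5
  H₂O: 0 + 3(496.2) = 1489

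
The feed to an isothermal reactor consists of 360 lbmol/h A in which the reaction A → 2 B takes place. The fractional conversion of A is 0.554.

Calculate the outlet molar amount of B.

399 lbmol/h

A reacted = 0.554 × 360 = 199.4 lbmol/h; ν_A = −1, so ξ = 199.4/1 = 199.4 lbmol/h.
Outlet amounts (n = n₀ + ν ξ):
  A: 360 − 1(199.4) = 160.6
  B: 0 + 2(199.4) = 398.9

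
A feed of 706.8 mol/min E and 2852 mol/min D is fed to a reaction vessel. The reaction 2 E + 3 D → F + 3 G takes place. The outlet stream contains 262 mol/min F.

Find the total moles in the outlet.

3300 mol/min

For F: n = n₀ + 1ξ → 262 = 0 + 1ξ, giving ξ = 262 mol/min.
Outlet amounts (n = n₀ + ν ξ):
  E: 706.8 − 2(262) = 182.8
  D: 2852 − 3(262) = 2066
  F: 0 + 1(262) = 262
  G: 0 + 3(262) = 786
Total out = 182.8 + 2066 + 262 + 786 = 3297 mol/min.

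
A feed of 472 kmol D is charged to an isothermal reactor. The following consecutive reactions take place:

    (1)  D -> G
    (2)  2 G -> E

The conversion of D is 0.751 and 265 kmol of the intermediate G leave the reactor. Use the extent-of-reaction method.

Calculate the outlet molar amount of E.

44.7 kmol

Conversion of D: D consumed = 1ξ₁ = 0.751 × 472 → ξ₁ = 354.5 kmol.
G balance: n_G = 0 + 1ξ₁ − 2ξ₂ = 265 → ξ₂ = (1·354.5 − 265)/2 = 44.74 kmol.
Outlet amounts (n = n₀ + Σ ν·ξ):
  D: 472 − 1(354.5) = 117.5
  G: 0 + 1(354.5) − 2(44.74) = 265
  E: 0 + 1(44.74) = 44.74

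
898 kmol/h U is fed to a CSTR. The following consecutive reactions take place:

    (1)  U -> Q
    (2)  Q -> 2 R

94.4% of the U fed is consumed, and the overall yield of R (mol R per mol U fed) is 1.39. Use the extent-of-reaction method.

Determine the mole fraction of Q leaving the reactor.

Conversion of U: U consumed = 1ξ₁ = 0.944 × 898 → ξ₁ = 847.7 kmol/h.
Yield of R: 2ξ₂ / 898 = 1.39 → ξ₂ = 624.1 kmol/h.
Outlet amounts (n = n₀ + Σ ν·ξ):
  U: 898 − 1(847.7) = 50.29
  Q: 0 + 1(847.7) − 1(624.1) = 223.6
  R: 0 + 2(624.1) = 1248
Total out = 1522 kmol/h; y_Q = 223.6 / 1522 = 0.1469.

0.147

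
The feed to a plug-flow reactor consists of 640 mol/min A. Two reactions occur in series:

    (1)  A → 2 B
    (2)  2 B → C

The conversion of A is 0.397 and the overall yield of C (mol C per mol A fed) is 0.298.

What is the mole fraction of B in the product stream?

Conversion of A: A consumed = 1ξ₁ = 0.397 × 640 → ξ₁ = 254.1 mol/min.
Yield of C: 1ξ₂ / 640 = 0.298 → ξ₂ = 190.7 mol/min.
Outlet amounts (n = n₀ + Σ ν·ξ):
  A: 640 − 1(254.1) = 385.9
  B: 0 + 2(254.1) − 2(190.7) = 126.7
  C: 0 + 1(190.7) = 190.7
Total out = 703.4 mol/min; y_B = 126.7 / 703.4 = 0.1802.

0.18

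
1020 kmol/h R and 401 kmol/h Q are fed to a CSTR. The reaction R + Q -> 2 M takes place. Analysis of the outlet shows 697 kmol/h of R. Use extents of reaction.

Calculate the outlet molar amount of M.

For R: n = n₀ − 1ξ → 697 = 1020 − 1ξ, giving ξ = 323 kmol/h.
Outlet amounts (n = n₀ + ν ξ):
  R: 1020 − 1(323) = 697
  Q: 401 − 1(323) = 78
  M: 0 + 2(323) = 646

646 kmol/h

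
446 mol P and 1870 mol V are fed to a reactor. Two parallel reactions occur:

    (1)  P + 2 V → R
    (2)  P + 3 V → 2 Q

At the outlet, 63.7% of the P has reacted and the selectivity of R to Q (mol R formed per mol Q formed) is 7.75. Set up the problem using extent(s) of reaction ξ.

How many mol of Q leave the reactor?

Conversion of P: P consumed = 0.637 × 446 = 284.1 mol = 1ξ₁ + 1ξ₂.
Selectivity: 1ξ₁ / (2ξ₂) = 7.75 → ξ₁ = 15.5 ξ₂.
Substitute: (1·15.5 + 1) ξ₂ = 284.1 → ξ₂ = 17.22 mol, ξ₁ = 266.9 mol.
Outlet amounts (n = n₀ + Σ ν·ξ):
  P: 446 − 1(266.9) − 1(17.22) = 161.9
  V: 1870 − 2(266.9) − 3(17.22) = 1285
  R: 0 + 1(266.9) = 266.9
  Q: 0 + 2(17.22) = 34.44

34.4 mol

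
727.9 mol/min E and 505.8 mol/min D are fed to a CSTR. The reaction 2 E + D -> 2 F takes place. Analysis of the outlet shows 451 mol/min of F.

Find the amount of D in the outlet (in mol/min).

280 mol/min

For F: n = n₀ + 2ξ → 451 = 0 + 2ξ, giving ξ = 225.5 mol/min.
Outlet amounts (n = n₀ + ν ξ):
  E: 727.9 − 2(225.5) = 276.9
  D: 505.8 − 1(225.5) = 280.3
  F: 0 + 2(225.5) = 451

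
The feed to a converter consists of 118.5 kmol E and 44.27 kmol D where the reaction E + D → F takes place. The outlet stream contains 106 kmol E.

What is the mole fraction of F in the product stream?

For E: n = n₀ − 1ξ → 106 = 118.5 − 1ξ, giving ξ = 12.5 kmol.
Outlet amounts (n = n₀ + ν ξ):
  E: 118.5 − 1(12.5) = 106
  D: 44.27 − 1(12.5) = 31.77
  F: 0 + 1(12.5) = 12.5
Total out = 150.3 kmol; y_F = 12.5 / 150.3 = 0.08318.

0.0832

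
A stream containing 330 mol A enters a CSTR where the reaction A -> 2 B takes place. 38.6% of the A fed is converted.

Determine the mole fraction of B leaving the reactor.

0.557

A reacted = 0.386 × 330 = 127.4 mol; ν_A = −1, so ξ = 127.4/1 = 127.4 mol.
Outlet amounts (n = n₀ + ν ξ):
  A: 330 − 1(127.4) = 202.6
  B: 0 + 2(127.4) = 254.8
Total out = 457.4 mol; y_B = 254.8 / 457.4 = 0.557.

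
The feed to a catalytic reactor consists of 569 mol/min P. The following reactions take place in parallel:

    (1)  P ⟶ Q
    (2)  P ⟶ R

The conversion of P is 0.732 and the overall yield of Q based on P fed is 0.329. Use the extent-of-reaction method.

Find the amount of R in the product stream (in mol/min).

229 mol/min

Yield of Q: 1ξ₁ / 569 = 0.329 → ξ₁ = 187.2 mol/min.
Conversion of P: 1ξ₁ + 1ξ₂ = 0.732 × 569 = 416.5 → ξ₂ = 229.3 mol/min.
Outlet amounts (n = n₀ + Σ ν·ξ):
  P: 569 − 1(187.2) − 1(229.3) = 152.5
  Q: 0 + 1(187.2) = 187.2
  R: 0 + 1(229.3) = 229.3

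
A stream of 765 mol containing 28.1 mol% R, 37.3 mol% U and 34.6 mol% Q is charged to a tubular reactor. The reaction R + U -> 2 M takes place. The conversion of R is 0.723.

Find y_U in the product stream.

R reacted = 0.723 × 215 = 155.4 mol; ν_R = −1, so ξ = 155.4/1 = 155.4 mol.
Outlet amounts (n = n₀ + ν ξ):
  R: 215 − 1(155.4) = 59.55
  U: 285.3 − 1(155.4) = 129.9
  M: 0 + 2(155.4) = 310.8
  Q: 264.7 (inert)
Total out = 765 mol; y_U = 129.9 / 765 = 0.1698.

0.17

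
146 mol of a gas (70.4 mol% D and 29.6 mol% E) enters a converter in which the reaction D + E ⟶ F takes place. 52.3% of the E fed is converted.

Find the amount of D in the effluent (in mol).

E reacted = 0.523 × 43.22 = 22.6 mol; ν_E = −1, so ξ = 22.6/1 = 22.6 mol.
Outlet amounts (n = n₀ + ν ξ):
  D: 102.8 − 1(22.6) = 80.18
  E: 43.22 − 1(22.6) = 20.61
  F: 0 + 1(22.6) = 22.6

80.2 mol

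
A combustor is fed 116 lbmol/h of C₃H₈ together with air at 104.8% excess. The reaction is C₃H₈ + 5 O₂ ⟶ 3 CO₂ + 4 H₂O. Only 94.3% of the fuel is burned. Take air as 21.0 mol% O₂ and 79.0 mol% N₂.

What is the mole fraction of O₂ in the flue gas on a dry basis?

0.118

Stoichiometric O₂ = 5 × 116 = 580 lbmol/h; O₂ fed = 580 × 2.048 = 1188 lbmol/h.
N₂ fed = 1188 × 79/21 = 4469 lbmol/h.
Fuel reacted = 0.943 × 116 → ξ = 109.4 lbmol/h.
Outlet (n = n₀ + ν ξ):
  C₃H₈: 116 − 1(109.4) = 6.612
  O₂: 1188 − 5(109.4) = 640.9
  N₂: 4469 (inert)
  CO₂: 0 + 3(109.4) = 328.2
  H₂O: 0 + 4(109.4) = 437.6
Dry total = 5444 lbmol/h; y_O₂ (dry) = 640.9 / 5444 = 0.1177.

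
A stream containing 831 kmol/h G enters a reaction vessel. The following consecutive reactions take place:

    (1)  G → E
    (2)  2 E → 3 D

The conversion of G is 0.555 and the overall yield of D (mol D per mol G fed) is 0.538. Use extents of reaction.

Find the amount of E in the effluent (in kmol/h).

Conversion of G: G consumed = 1ξ₁ = 0.555 × 831 → ξ₁ = 461.2 kmol/h.
Yield of D: 3ξ₂ / 831 = 0.538 → ξ₂ = 149 kmol/h.
Outlet amounts (n = n₀ + Σ ν·ξ):
  G: 831 − 1(461.2) = 369.8
  E: 0 + 1(461.2) − 2(149) = 163.2
  D: 0 + 3(149) = 447.1

163 kmol/h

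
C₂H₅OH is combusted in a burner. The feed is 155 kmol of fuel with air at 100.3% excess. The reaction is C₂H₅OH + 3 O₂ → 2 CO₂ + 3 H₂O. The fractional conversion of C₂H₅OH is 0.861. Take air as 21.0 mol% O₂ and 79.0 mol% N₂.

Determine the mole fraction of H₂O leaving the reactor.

Stoichiometric O₂ = 3 × 155 = 465 kmol; O₂ fed = 465 × 2.003 = 931.4 kmol.
N₂ fed = 931.4 × 79/21 = 3504 kmol.
Fuel reacted = 0.861 × 155 → ξ = 133.5 kmol.
Outlet (n = n₀ + ν ξ):
  C₂H₅OH: 155 − 1(133.5) = 21.55
  O₂: 931.4 − 3(133.5) = 531
  N₂: 3504 (inert)
  CO₂: 0 + 2(133.5) = 266.9
  H₂O: 0 + 3(133.5) = 400.4
Total out = 4724 kmol; y_H₂O = 400.4 / 4724 = 0.08476.

0.0848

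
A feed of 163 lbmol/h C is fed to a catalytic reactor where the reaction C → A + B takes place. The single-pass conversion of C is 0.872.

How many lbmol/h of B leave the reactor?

142 lbmol/h

C reacted = 0.872 × 163 = 142.1 lbmol/h; ν_C = −1, so ξ = 142.1/1 = 142.1 lbmol/h.
Outlet amounts (n = n₀ + ν ξ):
  C: 163 − 1(142.1) = 20.86
  A: 0 + 1(142.1) = 142.1
  B: 0 + 1(142.1) = 142.1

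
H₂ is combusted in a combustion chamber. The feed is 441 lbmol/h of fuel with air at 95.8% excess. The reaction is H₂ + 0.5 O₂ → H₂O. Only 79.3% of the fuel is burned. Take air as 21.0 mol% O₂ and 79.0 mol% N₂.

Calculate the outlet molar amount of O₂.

Stoichiometric O₂ = 0.5 × 441 = 220.5 lbmol/h; O₂ fed = 220.5 × 1.958 = 431.7 lbmol/h.
N₂ fed = 431.7 × 79/21 = 1624 lbmol/h.
Fuel reacted = 0.793 × 441 → ξ = 349.7 lbmol/h.
Outlet (n = n₀ + ν ξ):
  H₂: 441 − 1(349.7) = 91.29
  O₂: 431.7 − 0.5(349.7) = 256.9
  N₂: 1624 (inert)
  H₂O: 0 + 1(349.7) = 349.7

257 lbmol/h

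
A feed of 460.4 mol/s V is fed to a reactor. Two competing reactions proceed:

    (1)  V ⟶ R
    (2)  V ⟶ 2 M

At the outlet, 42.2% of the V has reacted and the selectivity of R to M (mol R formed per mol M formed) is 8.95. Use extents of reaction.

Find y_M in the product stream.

Conversion of V: V consumed = 0.422 × 460.4 = 194.3 mol/s = 1ξ₁ + 1ξ₂.
Selectivity: 1ξ₁ / (2ξ₂) = 8.95 → ξ₁ = 17.9 ξ₂.
Substitute: (1·17.9 + 1) ξ₂ = 194.3 → ξ₂ = 10.28 mol/s, ξ₁ = 184 mol/s.
Outlet amounts (n = n₀ + Σ ν·ξ):
  V: 460.4 − 1(184) − 1(10.28) = 266.1
  R: 0 + 1(184) = 184
  M: 0 + 2(10.28) = 20.56
Total out = 470.7 mol/s; y_M = 20.56 / 470.7 = 0.04368.

0.0437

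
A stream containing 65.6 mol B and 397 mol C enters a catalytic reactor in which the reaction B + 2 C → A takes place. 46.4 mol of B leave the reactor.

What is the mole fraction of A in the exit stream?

0.0453

For B: n = n₀ − 1ξ → 46.4 = 65.6 − 1ξ, giving ξ = 19.2 mol.
Outlet amounts (n = n₀ + ν ξ):
  B: 65.6 − 1(19.2) = 46.4
  C: 397 − 2(19.2) = 358.6
  A: 0 + 1(19.2) = 19.2
Total out = 424.2 mol; y_A = 19.2 / 424.2 = 0.04526.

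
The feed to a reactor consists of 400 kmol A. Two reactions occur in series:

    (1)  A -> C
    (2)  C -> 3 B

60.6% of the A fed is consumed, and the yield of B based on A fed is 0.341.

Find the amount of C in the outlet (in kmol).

197 kmol

Conversion of A: A consumed = 1ξ₁ = 0.606 × 400 → ξ₁ = 242.4 kmol.
Yield of B: 3ξ₂ / 400 = 0.341 → ξ₂ = 45.47 kmol.
Outlet amounts (n = n₀ + Σ ν·ξ):
  A: 400 − 1(242.4) = 157.6
  C: 0 + 1(242.4) − 1(45.47) = 196.9
  B: 0 + 3(45.47) = 136.4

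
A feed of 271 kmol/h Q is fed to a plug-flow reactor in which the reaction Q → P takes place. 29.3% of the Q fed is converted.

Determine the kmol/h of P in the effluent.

Q reacted = 0.293 × 271 = 79.4 kmol/h; ν_Q = −1, so ξ = 79.4/1 = 79.4 kmol/h.
Outlet amounts (n = n₀ + ν ξ):
  Q: 271 − 1(79.4) = 191.6
  P: 0 + 1(79.4) = 79.4

79.4 kmol/h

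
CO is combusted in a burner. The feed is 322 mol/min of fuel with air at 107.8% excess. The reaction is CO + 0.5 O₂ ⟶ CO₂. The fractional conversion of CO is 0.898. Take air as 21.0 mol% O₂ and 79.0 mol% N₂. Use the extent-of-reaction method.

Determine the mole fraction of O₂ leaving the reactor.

Stoichiometric O₂ = 0.5 × 322 = 161 mol/min; O₂ fed = 161 × 2.078 = 334.6 mol/min.
N₂ fed = 334.6 × 79/21 = 1259 mol/min.
Fuel reacted = 0.898 × 322 → ξ = 289.2 mol/min.
Outlet (n = n₀ + ν ξ):
  CO: 322 − 1(289.2) = 32.84
  O₂: 334.6 − 0.5(289.2) = 190
  N₂: 1259 (inert)
  CO₂: 0 + 1(289.2) = 289.2
Total out = 1771 mol/min; y_O₂ = 190 / 1771 = 0.1073.

0.107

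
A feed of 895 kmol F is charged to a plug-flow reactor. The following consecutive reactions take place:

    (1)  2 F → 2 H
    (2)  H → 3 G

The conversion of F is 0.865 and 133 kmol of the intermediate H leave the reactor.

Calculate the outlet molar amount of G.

1920 kmol

Conversion of F: F consumed = 2ξ₁ = 0.865 × 895 → ξ₁ = 387.1 kmol.
H balance: n_H = 0 + 2ξ₁ − 1ξ₂ = 133 → ξ₂ = (2·387.1 − 133)/1 = 641.2 kmol.
Outlet amounts (n = n₀ + Σ ν·ξ):
  F: 895 − 2(387.1) = 120.8
  H: 0 + 2(387.1) − 1(641.2) = 133
  G: 0 + 3(641.2) = 1924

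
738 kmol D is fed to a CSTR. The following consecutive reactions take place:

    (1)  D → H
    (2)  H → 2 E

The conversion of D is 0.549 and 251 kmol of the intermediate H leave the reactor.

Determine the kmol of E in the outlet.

Conversion of D: D consumed = 1ξ₁ = 0.549 × 738 → ξ₁ = 405.2 kmol.
H balance: n_H = 0 + 1ξ₁ − 1ξ₂ = 251 → ξ₂ = (1·405.2 − 251)/1 = 154.2 kmol.
Outlet amounts (n = n₀ + Σ ν·ξ):
  D: 738 − 1(405.2) = 332.8
  H: 0 + 1(405.2) − 1(154.2) = 251
  E: 0 + 2(154.2) = 308.3

308 kmol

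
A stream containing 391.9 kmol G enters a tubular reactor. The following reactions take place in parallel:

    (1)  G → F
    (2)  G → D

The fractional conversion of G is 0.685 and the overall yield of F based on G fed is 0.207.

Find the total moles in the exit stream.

392 kmol

Yield of F: 1ξ₁ / 391.9 = 0.207 → ξ₁ = 81.12 kmol.
Conversion of G: 1ξ₁ + 1ξ₂ = 0.685 × 391.9 = 268.5 → ξ₂ = 187.3 kmol.
Outlet amounts (n = n₀ + Σ ν·ξ):
  G: 391.9 − 1(81.12) − 1(187.3) = 123.4
  F: 0 + 1(81.12) = 81.12
  D: 0 + 1(187.3) = 187.3
Total out = 123.4 + 81.12 + 187.3 = 391.9 kmol.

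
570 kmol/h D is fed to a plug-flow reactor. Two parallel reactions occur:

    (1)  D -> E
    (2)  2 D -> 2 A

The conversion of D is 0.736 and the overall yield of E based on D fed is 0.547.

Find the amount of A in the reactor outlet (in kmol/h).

108 kmol/h

Yield of E: 1ξ₁ / 570 = 0.547 → ξ₁ = 311.8 kmol/h.
Conversion of D: 1ξ₁ + 2ξ₂ = 0.736 × 570 = 419.5 → ξ₂ = 53.86 kmol/h.
Outlet amounts (n = n₀ + Σ ν·ξ):
  D: 570 − 1(311.8) − 2(53.86) = 150.5
  E: 0 + 1(311.8) = 311.8
  A: 0 + 2(53.86) = 107.7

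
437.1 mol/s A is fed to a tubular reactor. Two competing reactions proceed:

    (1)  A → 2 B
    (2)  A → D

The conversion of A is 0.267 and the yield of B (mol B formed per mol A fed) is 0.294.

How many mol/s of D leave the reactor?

Yield of B: 2ξ₁ / 437.1 = 0.294 → ξ₁ = 64.25 mol/s.
Conversion of A: 1ξ₁ + 1ξ₂ = 0.267 × 437.1 = 116.7 → ξ₂ = 52.45 mol/s.
Outlet amounts (n = n₀ + Σ ν·ξ):
  A: 437.1 − 1(64.25) − 1(52.45) = 320.4
  B: 0 + 2(64.25) = 128.5
  D: 0 + 1(52.45) = 52.45

52.5 mol/s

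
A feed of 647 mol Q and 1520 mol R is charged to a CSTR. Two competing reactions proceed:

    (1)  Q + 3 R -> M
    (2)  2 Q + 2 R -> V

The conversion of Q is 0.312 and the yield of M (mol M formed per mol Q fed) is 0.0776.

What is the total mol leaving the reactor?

Yield of M: 1ξ₁ / 647 = 0.0776 → ξ₁ = 50.21 mol.
Conversion of Q: 1ξ₁ + 2ξ₂ = 0.312 × 647 = 201.9 → ξ₂ = 75.83 mol.
Outlet amounts (n = n₀ + Σ ν·ξ):
  Q: 647 − 1(50.21) − 2(75.83) = 445.1
  R: 1520 − 3(50.21) − 2(75.83) = 1218
  M: 0 + 1(50.21) = 50.21
  V: 0 + 1(75.83) = 75.83
Total out = 445.1 + 1218 + 50.21 + 75.83 = 1789 mol.

1790 mol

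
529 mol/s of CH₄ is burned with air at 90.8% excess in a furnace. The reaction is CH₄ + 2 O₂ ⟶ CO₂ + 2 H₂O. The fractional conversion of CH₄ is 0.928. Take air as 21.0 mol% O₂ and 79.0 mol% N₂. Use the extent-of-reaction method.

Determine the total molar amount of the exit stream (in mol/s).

Stoichiometric O₂ = 2 × 529 = 1058 mol/s; O₂ fed = 1058 × 1.908 = 2019 mol/s.
N₂ fed = 2019 × 79/21 = 7594 mol/s.
Fuel reacted = 0.928 × 529 → ξ = 490.9 mol/s.
Outlet (n = n₀ + ν ξ):
  CH₄: 529 − 1(490.9) = 38.09
  O₂: 2019 − 2(490.9) = 1037
  N₂: 7594 (inert)
  CO₂: 0 + 1(490.9) = 490.9
  H₂O: 0 + 2(490.9) = 981.8
Total out = 38.09 + 1037 + 7594 + 490.9 + 981.8 = 10140 mol/s.

10100 mol/s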